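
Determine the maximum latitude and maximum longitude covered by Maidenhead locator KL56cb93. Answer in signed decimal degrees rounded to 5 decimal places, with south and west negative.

26.05833, 30.25000

Field K=10, L=11: +10·20° lon, +11·10° lat → SW at lon 20°, lat 20°.
Square 5, 6: +5·2° lon, +6·1° lat → SW at lon 30°, lat 26°.
Subsquare c=2, b=1: +2·0.0833333° lon, +1·0.0416667° lat → SW at lon 30.1667°, lat 26.0417°.
Extended square 9, 3: +9·0.00833333° lon, +3·0.00416667° lat → SW at lon 30.2417°, lat 26.0542°.
Cell spans 0.00833333° lon × 0.00416667° lat. NE corner is SW corner plus one full cell.
latitude 26.05833, longitude 30.25000.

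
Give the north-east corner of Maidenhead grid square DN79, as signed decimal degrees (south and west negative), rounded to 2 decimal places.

Field D=3, N=13: +3·20° lon, +13·10° lat → SW at lon -120°, lat 40°.
Square 7, 9: +7·2° lon, +9·1° lat → SW at lon -106°, lat 49°.
Cell spans 2° lon × 1° lat. NE corner is SW corner plus one full cell.
latitude 50.00, longitude -104.00.

50.00, -104.00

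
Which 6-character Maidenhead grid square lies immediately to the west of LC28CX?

Longitude subsquare c = 2; −1 → 1 = b.
The latitude characters are unchanged.

LC28bx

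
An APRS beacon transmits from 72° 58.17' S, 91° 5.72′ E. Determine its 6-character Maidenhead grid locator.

NB57na

Shift to the Maidenhead origin (180°W, 90°S): lon 271.0953, lat 17.0305.
Field (20°×10°, letters A–R): lon ⌊271.0953/20⌋ = 13 → N; lat ⌊17.0305/10⌋ = 1 → B.
Square (2°×1°, digits 0–9): lon ⌊11.0953/2⌋ = 5; lat ⌊7.0305/1⌋ = 7.
Subsquare (5′×2.5′, letters a–x): lon ⌊1.0953/0.0833333⌋ = 13 → n; lat ⌊0.0305/0.0416667⌋ = 0 → a.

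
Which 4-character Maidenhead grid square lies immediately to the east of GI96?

HI06

Longitude square 9; +1 → 10, wraps to 0, carry into field.
Longitude field G = 6; +1 → 7 = H.
The latitude characters are unchanged.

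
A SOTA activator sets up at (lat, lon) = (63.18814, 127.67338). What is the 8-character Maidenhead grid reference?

PP33ue05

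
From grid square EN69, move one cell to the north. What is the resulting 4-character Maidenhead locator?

EO60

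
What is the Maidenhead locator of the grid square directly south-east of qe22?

Longitude square 2; +1 → 3.
Latitude square 2; −1 → 1.

QE31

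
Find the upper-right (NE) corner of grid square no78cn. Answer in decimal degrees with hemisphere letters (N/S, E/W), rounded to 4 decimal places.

Field N=13, O=14: +13·20° lon, +14·10° lat → SW at lon 80°, lat 50°.
Square 7, 8: +7·2° lon, +8·1° lat → SW at lon 94°, lat 58°.
Subsquare c=2, n=13: +2·0.0833333° lon, +13·0.0416667° lat → SW at lon 94.1667°, lat 58.5417°.
Cell spans 0.0833333° lon × 0.0416667° lat. NE corner is SW corner plus one full cell.
latitude 58.5833° N, longitude 94.2500° E.

58.5833° N, 94.2500° E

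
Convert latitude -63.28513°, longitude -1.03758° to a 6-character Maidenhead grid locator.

Offset from 180°W / 90°S: lon 178.9624°, lat 26.7149°.
Field: lon ⌊178.9624/20⌋ = 8 → I; lat ⌊26.7149/10⌋ = 2 → C.
Square: lon ⌊18.9624/2⌋ = 9; lat ⌊6.7149/1⌋ = 6.
Subsquare: lon ⌊0.9624/0.0833333⌋ = 11 → l; lat ⌊0.7149/0.0416667⌋ = 17 → r.

IC96lr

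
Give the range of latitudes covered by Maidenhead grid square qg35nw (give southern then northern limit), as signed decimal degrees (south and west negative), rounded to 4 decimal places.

Field Q=16, G=6: +16·20° lon, +6·10° lat → SW at lon 140°, lat -30°.
Square 3, 5: +3·2° lon, +5·1° lat → SW at lon 146°, lat -25°.
Subsquare n=13, w=22: +13·0.0833333° lon, +22·0.0416667° lat → SW at lon 147.083°, lat -24.0833°.
Cell spans 0.0833333° lon × 0.0416667° lat.
south -24.0833, north -24.0417.

-24.0833, -24.0417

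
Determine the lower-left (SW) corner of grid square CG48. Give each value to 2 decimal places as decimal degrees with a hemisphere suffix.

Field C=2, G=6: +2·20° lon, +6·10° lat → SW at lon -140°, lat -30°.
Square 4, 8: +4·2° lon, +8·1° lat → SW at lon -132°, lat -22°.
latitude 22.00° S, longitude 132.00° W.

22.00° S, 132.00° W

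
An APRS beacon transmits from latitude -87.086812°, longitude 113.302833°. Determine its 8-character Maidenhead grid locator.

Shift to the Maidenhead origin (180°W, 90°S): lon 293.30283, lat 2.91319.
Field: 293.30283/20 → 14 → O, 2.91319/10 → 0 → A; chars OA.
Square: 13.30283/2 → 6, 2.91319/1 → 2; chars 62.
Subsquare: 1.30283/0.0833333 → 15 → p, 0.91319/0.0416667 → 21 → v; chars pv.
Extended square: 0.05283/0.00833333 → 6, 0.03819/0.00416667 → 9; chars 69.

OA62pv69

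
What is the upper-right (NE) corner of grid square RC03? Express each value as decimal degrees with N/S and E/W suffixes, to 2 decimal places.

Field R=17, C=2: +17·20° lon, +2·10° lat → SW at lon 160°, lat -70°.
Square 0, 3: +0·2° lon, +3·1° lat → SW at lon 160°, lat -67°.
Cell spans 2° lon × 1° lat. NE corner is SW corner plus one full cell.
latitude 66.00° S, longitude 162.00° E.

66.00° S, 162.00° E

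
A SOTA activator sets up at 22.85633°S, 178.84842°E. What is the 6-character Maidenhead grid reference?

RG97kd

Offset from 180°W / 90°S: lon 358.8484°, lat 67.1437°.
Field: lon ⌊358.8484/20⌋ = 17 → R; lat ⌊67.1437/10⌋ = 6 → G.
Square: lon ⌊18.8484/2⌋ = 9; lat ⌊7.1437/1⌋ = 7.
Subsquare: lon ⌊0.8484/0.0833333⌋ = 10 → k; lat ⌊0.1437/0.0416667⌋ = 3 → d.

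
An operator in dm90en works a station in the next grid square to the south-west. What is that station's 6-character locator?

Longitude subsquare e = 4; −1 → 3 = d.
Latitude subsquare n = 13; −1 → 12 = m.

DM90dm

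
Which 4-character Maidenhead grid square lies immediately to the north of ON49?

OO40

Latitude square 9; +1 → 10, wraps to 0, carry into field.
Latitude field N = 13; +1 → 14 = O.
The longitude characters are unchanged.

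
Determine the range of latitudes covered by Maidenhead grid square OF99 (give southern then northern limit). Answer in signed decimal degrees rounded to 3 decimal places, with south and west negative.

-31.000, -30.000

Field O=14, F=5: +14·20° lon, +5·10° lat → SW at lon 100°, lat -40°.
Square 9, 9: +9·2° lon, +9·1° lat → SW at lon 118°, lat -31°.
Cell spans 2° lon × 1° lat.
south -31.000, north -30.000.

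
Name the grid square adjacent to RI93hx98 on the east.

RI93ix08

Longitude extended square 9; +1 → 10, wraps to 0, carry into subsquare.
Longitude subsquare h = 7; +1 → 8 = i.
The latitude characters are unchanged.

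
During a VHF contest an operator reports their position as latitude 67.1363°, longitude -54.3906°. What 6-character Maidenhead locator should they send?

GP27td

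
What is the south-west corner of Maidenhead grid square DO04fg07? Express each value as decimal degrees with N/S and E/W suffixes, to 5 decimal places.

54.27917° N, 119.58333° W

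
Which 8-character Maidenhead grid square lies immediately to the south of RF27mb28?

Latitude extended square 8; −1 → 7.
The longitude characters are unchanged.

RF27mb27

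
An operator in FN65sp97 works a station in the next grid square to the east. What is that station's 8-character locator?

FN65tp07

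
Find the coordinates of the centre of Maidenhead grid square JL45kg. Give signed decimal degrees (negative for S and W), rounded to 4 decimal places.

25.2708, 8.8750

Field J=9, L=11: +9·20° lon, +11·10° lat → SW at lon 0°, lat 20°.
Square 4, 5: +4·2° lon, +5·1° lat → SW at lon 8°, lat 25°.
Subsquare k=10, g=6: +10·0.0833333° lon, +6·0.0416667° lat → SW at lon 8.83333°, lat 25.25°.
Cell spans 0.0833333° lon × 0.0416667° lat. Centre is SW corner plus half of each.
latitude 25.2708, longitude 8.8750.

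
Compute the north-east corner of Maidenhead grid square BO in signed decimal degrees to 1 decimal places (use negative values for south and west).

60.0, -140.0

Field B=1, O=14: +1·20° lon, +14·10° lat → SW at lon -160°, lat 50°.
Cell spans 20° lon × 10° lat. NE corner is SW corner plus one full cell.
latitude 60.0, longitude -140.0.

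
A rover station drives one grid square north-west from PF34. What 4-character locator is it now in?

PF25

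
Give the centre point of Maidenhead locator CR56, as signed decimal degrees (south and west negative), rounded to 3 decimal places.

86.500, -129.000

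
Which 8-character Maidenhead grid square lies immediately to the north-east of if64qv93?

Longitude extended square 9; +1 → 10, wraps to 0, carry into subsquare.
Longitude subsquare q = 16; +1 → 17 = r.
Latitude extended square 3; +1 → 4.

IF64rv04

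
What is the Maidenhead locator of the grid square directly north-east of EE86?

EE97

Longitude square 8; +1 → 9.
Latitude square 6; +1 → 7.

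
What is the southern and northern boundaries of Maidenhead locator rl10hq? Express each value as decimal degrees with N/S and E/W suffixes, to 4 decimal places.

Field R=17, L=11: +17·20° lon, +11·10° lat → SW at lon 160°, lat 20°.
Square 1, 0: +1·2° lon, +0·1° lat → SW at lon 162°, lat 20°.
Subsquare h=7, q=16: +7·0.0833333° lon, +16·0.0416667° lat → SW at lon 162.583°, lat 20.6667°.
Cell spans 0.0833333° lon × 0.0416667° lat.
south 20.6667° N, north 20.7083° N.

20.6667° N, 20.7083° N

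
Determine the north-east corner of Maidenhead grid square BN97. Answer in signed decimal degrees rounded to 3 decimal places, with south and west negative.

48.000, -140.000

Field B=1, N=13: +1·20° lon, +13·10° lat → SW at lon -160°, lat 40°.
Square 9, 7: +9·2° lon, +7·1° lat → SW at lon -142°, lat 47°.
Cell spans 2° lon × 1° lat. NE corner is SW corner plus one full cell.
latitude 48.000, longitude -140.000.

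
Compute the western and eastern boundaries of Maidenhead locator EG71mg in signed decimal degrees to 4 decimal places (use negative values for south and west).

-85.0000, -84.9167

Field E=4, G=6: +4·20° lon, +6·10° lat → SW at lon -100°, lat -30°.
Square 7, 1: +7·2° lon, +1·1° lat → SW at lon -86°, lat -29°.
Subsquare m=12, g=6: +12·0.0833333° lon, +6·0.0416667° lat → SW at lon -85°, lat -28.75°.
Cell spans 0.0833333° lon × 0.0416667° lat.
west -85.0000, east -84.9167.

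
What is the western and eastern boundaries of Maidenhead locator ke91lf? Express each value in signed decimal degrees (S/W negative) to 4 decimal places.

38.9167, 39.0000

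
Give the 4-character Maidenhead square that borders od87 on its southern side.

OD86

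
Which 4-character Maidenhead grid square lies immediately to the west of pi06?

Longitude square 0; −1 → -1, wraps to 9, carry into field.
Longitude field P = 15; −1 → 14 = O.
The latitude characters are unchanged.

OI96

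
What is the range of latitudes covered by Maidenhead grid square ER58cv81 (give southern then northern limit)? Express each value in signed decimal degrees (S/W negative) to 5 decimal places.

Field E=4, R=17: +4·20° lon, +17·10° lat → SW at lon -100°, lat 80°.
Square 5, 8: +5·2° lon, +8·1° lat → SW at lon -90°, lat 88°.
Subsquare c=2, v=21: +2·0.0833333° lon, +21·0.0416667° lat → SW at lon -89.8333°, lat 88.875°.
Extended square 8, 1: +8·0.00833333° lon, +1·0.00416667° lat → SW at lon -89.7667°, lat 88.8792°.
Cell spans 0.00833333° lon × 0.00416667° lat.
south 88.87917, north 88.88333.

88.87917, 88.88333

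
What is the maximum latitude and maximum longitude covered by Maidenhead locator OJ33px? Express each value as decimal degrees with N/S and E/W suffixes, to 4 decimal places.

Field O=14, J=9: +14·20° lon, +9·10° lat → SW at lon 100°, lat 0°.
Square 3, 3: +3·2° lon, +3·1° lat → SW at lon 106°, lat 3°.
Subsquare p=15, x=23: +15·0.0833333° lon, +23·0.0416667° lat → SW at lon 107.25°, lat 3.95833°.
Cell spans 0.0833333° lon × 0.0416667° lat. NE corner is SW corner plus one full cell.
latitude 4.0000° N, longitude 107.3333° E.

4.0000° N, 107.3333° E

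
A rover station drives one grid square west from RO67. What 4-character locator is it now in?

Longitude square 6; −1 → 5.
The latitude characters are unchanged.

RO57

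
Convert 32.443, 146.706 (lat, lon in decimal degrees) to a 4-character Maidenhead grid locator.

QM32

Add 180° to longitude and 90° to latitude: 326.71, 122.44.
Field: lon ⌊326.71/20⌋ = 16 → Q; lat ⌊122.44/10⌋ = 12 → M.
Square: lon ⌊6.71/2⌋ = 3; lat ⌊2.44/1⌋ = 2.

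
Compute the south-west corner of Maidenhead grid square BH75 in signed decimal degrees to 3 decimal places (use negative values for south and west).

-15.000, -146.000

Field B=1, H=7: +1·20° lon, +7·10° lat → SW at lon -160°, lat -20°.
Square 7, 5: +7·2° lon, +5·1° lat → SW at lon -146°, lat -15°.
latitude -15.000, longitude -146.000.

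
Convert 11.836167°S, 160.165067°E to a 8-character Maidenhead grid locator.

RH08bd99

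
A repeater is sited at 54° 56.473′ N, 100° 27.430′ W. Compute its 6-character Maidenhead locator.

Offset from 180°W / 90°S: lon 79.5428°, lat 144.9412°.
Field: 79.5428/20 → 3 → D, 144.9412/10 → 14 → O; chars DO.
Square: 19.5428/2 → 9, 4.9412/1 → 4; chars 94.
Subsquare: 1.5428/0.0833333 → 18 → s, 0.9412/0.0416667 → 22 → w; chars sw.

DO94sw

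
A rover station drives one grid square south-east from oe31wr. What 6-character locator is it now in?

OE31xq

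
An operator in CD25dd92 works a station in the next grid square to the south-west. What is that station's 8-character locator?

CD25dd81

Longitude extended square 9; −1 → 8.
Latitude extended square 2; −1 → 1.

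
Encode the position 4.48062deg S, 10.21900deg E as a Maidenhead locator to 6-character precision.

JI55cm

Shift to the Maidenhead origin (180°W, 90°S): lon 190.2190, lat 85.5194.
Field: lon ⌊190.2190/20⌋ = 9 → J; lat ⌊85.5194/10⌋ = 8 → I.
Square: lon ⌊10.2190/2⌋ = 5; lat ⌊5.5194/1⌋ = 5.
Subsquare: lon ⌊0.2190/0.0833333⌋ = 2 → c; lat ⌊0.5194/0.0416667⌋ = 12 → m.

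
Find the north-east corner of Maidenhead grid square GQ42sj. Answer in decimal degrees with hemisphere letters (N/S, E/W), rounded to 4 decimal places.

Field G=6, Q=16: +6·20° lon, +16·10° lat → SW at lon -60°, lat 70°.
Square 4, 2: +4·2° lon, +2·1° lat → SW at lon -52°, lat 72°.
Subsquare s=18, j=9: +18·0.0833333° lon, +9·0.0416667° lat → SW at lon -50.5°, lat 72.375°.
Cell spans 0.0833333° lon × 0.0416667° lat. NE corner is SW corner plus one full cell.
latitude 72.4167° N, longitude 50.4167° W.

72.4167° N, 50.4167° W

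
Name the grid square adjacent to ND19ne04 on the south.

ND19ne03

Latitude extended square 4; −1 → 3.
The longitude characters are unchanged.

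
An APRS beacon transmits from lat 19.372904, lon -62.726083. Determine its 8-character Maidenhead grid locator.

FK89pi29

Shift to the Maidenhead origin (180°W, 90°S): lon 117.27392, lat 109.37290.
Field: lon ⌊117.27392/20⌋ = 5 → F; lat ⌊109.37290/10⌋ = 10 → K.
Square: lon ⌊17.27392/2⌋ = 8; lat ⌊9.37290/1⌋ = 9.
Subsquare: lon ⌊1.27392/0.0833333⌋ = 15 → p; lat ⌊0.37290/0.0416667⌋ = 8 → i.
Extended square: lon ⌊0.02392/0.00833333⌋ = 2; lat ⌊0.03957/0.00416667⌋ = 9.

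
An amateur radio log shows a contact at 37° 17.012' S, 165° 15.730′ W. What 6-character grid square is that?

AF72ir

Offset from 180°W / 90°S: lon 14.7378°, lat 52.7165°.
Field (20°×10°, letters A–R): lon ⌊14.7378/20⌋ = 0 → A; lat ⌊52.7165/10⌋ = 5 → F.
Square (2°×1°, digits 0–9): lon ⌊14.7378/2⌋ = 7; lat ⌊2.7165/1⌋ = 2.
Subsquare (5′×2.5′, letters a–x): lon ⌊0.7378/0.0833333⌋ = 8 → i; lat ⌊0.7165/0.0416667⌋ = 17 → r.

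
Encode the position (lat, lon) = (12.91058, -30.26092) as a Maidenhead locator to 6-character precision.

HK42uv

Add 180° to longitude and 90° to latitude: 149.7391, 102.9106.
Field: lon ⌊149.7391/20⌋ = 7 → H; lat ⌊102.9106/10⌋ = 10 → K.
Square: lon ⌊9.7391/2⌋ = 4; lat ⌊2.9106/1⌋ = 2.
Subsquare: lon ⌊1.7391/0.0833333⌋ = 20 → u; lat ⌊0.9106/0.0416667⌋ = 21 → v.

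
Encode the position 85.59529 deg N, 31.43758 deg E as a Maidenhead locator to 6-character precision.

KR55ro

Offset from 180°W / 90°S: lon 211.4376°, lat 175.5953°.
Field (20°×10°, letters A–R): lon ⌊211.4376/20⌋ = 10 → K; lat ⌊175.5953/10⌋ = 17 → R.
Square (2°×1°, digits 0–9): lon ⌊11.4376/2⌋ = 5; lat ⌊5.5953/1⌋ = 5.
Subsquare (5′×2.5′, letters a–x): lon ⌊1.4376/0.0833333⌋ = 17 → r; lat ⌊0.5953/0.0416667⌋ = 14 → o.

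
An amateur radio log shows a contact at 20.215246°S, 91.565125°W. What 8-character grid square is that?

Shift to the Maidenhead origin (180°W, 90°S): lon 88.43488, lat 69.78475.
Field: 88.43488/20 → 4 → E, 69.78475/10 → 6 → G; chars EG.
Square: 8.43488/2 → 4, 9.78475/1 → 9; chars 49.
Subsquare: 0.43488/0.0833333 → 5 → f, 0.78475/0.0416667 → 18 → s; chars fs.
Extended square: 0.01821/0.00833333 → 2, 0.03475/0.00416667 → 8; chars 28.

EG49fs28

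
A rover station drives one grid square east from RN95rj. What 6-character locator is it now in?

Longitude subsquare r = 17; +1 → 18 = s.
The latitude characters are unchanged.

RN95sj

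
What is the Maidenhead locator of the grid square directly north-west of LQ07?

KQ98

Longitude square 0; −1 → -1, wraps to 9, carry into field.
Longitude field L = 11; −1 → 10 = K.
Latitude square 7; +1 → 8.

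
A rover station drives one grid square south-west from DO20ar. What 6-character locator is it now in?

DO10xq

Longitude subsquare a = 0; −1 → -1, wraps to 23 = x, carry into square.
Longitude square 2; −1 → 1.
Latitude subsquare r = 17; −1 → 16 = q.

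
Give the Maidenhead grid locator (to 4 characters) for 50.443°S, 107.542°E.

OD39

Offset from 180°W / 90°S: lon 287.54°, lat 39.56°.
Field (20°×10°, letters A–R): 287.54/20 → 14 → O, 39.56/10 → 3 → D; chars OD.
Square (2°×1°, digits 0–9): 7.54/2 → 3, 9.56/1 → 9; chars 39.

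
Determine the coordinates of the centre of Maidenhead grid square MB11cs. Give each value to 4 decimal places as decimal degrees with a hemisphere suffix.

78.2292° S, 62.2083° E

Field M=12, B=1: +12·20° lon, +1·10° lat → SW at lon 60°, lat -80°.
Square 1, 1: +1·2° lon, +1·1° lat → SW at lon 62°, lat -79°.
Subsquare c=2, s=18: +2·0.0833333° lon, +18·0.0416667° lat → SW at lon 62.1667°, lat -78.25°.
Cell spans 0.0833333° lon × 0.0416667° lat. Centre is SW corner plus half of each.
latitude 78.2292° S, longitude 62.2083° E.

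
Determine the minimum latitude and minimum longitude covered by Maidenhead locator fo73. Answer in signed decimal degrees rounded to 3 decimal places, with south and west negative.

53.000, -66.000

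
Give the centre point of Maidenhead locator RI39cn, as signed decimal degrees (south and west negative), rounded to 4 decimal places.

-0.4375, 166.2083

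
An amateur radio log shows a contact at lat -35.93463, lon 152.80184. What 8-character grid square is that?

Add 180° to longitude and 90° to latitude: 332.80184, 54.06537.
Field (20°×10°, letters A–R): 332.80184/20 → 16 → Q, 54.06537/10 → 5 → F; chars QF.
Square (2°×1°, digits 0–9): 12.80184/2 → 6, 4.06537/1 → 4; chars 64.
Subsquare (5′×2.5′, letters a–x): 0.80184/0.0833333 → 9 → j, 0.06537/0.0416667 → 1 → b; chars jb.
Extended square (30″×15″, digits 0–9): 0.05184/0.00833333 → 6, 0.02370/0.00416667 → 5; chars 65.

QF64jb65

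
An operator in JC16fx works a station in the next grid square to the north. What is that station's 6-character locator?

JC17fa

Latitude subsquare x = 23; +1 → 24, wraps to 0 = a, carry into square.
Latitude square 6; +1 → 7.
The longitude characters are unchanged.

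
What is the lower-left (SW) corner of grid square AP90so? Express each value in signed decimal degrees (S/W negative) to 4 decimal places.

60.5833, -160.5000

Field A=0, P=15: +0·20° lon, +15·10° lat → SW at lon -180°, lat 60°.
Square 9, 0: +9·2° lon, +0·1° lat → SW at lon -162°, lat 60°.
Subsquare s=18, o=14: +18·0.0833333° lon, +14·0.0416667° lat → SW at lon -160.5°, lat 60.5833°.
latitude 60.5833, longitude -160.5000.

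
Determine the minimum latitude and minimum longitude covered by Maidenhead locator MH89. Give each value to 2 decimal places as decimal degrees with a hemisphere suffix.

11.00° S, 76.00° E

Field M=12, H=7: +12·20° lon, +7·10° lat → SW at lon 60°, lat -20°.
Square 8, 9: +8·2° lon, +9·1° lat → SW at lon 76°, lat -11°.
latitude 11.00° S, longitude 76.00° E.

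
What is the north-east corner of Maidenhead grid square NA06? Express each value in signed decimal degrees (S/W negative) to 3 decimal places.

-83.000, 82.000

Field N=13, A=0: +13·20° lon, +0·10° lat → SW at lon 80°, lat -90°.
Square 0, 6: +0·2° lon, +6·1° lat → SW at lon 80°, lat -84°.
Cell spans 2° lon × 1° lat. NE corner is SW corner plus one full cell.
latitude -83.000, longitude 82.000.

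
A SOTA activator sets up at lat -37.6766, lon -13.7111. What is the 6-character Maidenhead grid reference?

IF32dh

Shift to the Maidenhead origin (180°W, 90°S): lon 166.2889, lat 52.3234.
Field (20°×10°, letters A–R): 166.2889/20 → 8 → I, 52.3234/10 → 5 → F; chars IF.
Square (2°×1°, digits 0–9): 6.2889/2 → 3, 2.3234/1 → 2; chars 32.
Subsquare (5′×2.5′, letters a–x): 0.2889/0.0833333 → 3 → d, 0.3234/0.0416667 → 7 → h; chars dh.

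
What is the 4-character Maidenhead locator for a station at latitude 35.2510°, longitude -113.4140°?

DM35

Add 180° to longitude and 90° to latitude: 66.59, 125.25.
Field: 66.59/20 → 3 → D, 125.25/10 → 12 → M; chars DM.
Square: 6.59/2 → 3, 5.25/1 → 5; chars 35.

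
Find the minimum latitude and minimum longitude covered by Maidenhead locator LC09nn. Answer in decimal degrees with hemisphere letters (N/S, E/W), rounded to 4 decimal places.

60.4583° S, 41.0833° E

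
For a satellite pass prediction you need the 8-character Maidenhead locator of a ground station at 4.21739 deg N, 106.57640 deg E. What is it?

OJ34gf92

Offset from 180°W / 90°S: lon 286.57640°, lat 94.21739°.
Field: lon ⌊286.57640/20⌋ = 14 → O; lat ⌊94.21739/10⌋ = 9 → J.
Square: lon ⌊6.57640/2⌋ = 3; lat ⌊4.21739/1⌋ = 4.
Subsquare: lon ⌊0.57640/0.0833333⌋ = 6 → g; lat ⌊0.21739/0.0416667⌋ = 5 → f.
Extended square: lon ⌊0.07640/0.00833333⌋ = 9; lat ⌊0.00906/0.00416667⌋ = 2.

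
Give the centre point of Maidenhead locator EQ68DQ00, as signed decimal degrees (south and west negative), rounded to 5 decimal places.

Field E=4, Q=16: +4·20° lon, +16·10° lat → SW at lon -100°, lat 70°.
Square 6, 8: +6·2° lon, +8·1° lat → SW at lon -88°, lat 78°.
Subsquare d=3, q=16: +3·0.0833333° lon, +16·0.0416667° lat → SW at lon -87.75°, lat 78.6667°.
Extended square 0, 0: +0·0.00833333° lon, +0·0.00416667° lat → SW at lon -87.75°, lat 78.6667°.
Cell spans 0.00833333° lon × 0.00416667° lat. Centre is SW corner plus half of each.
latitude 78.66875, longitude -87.74583.

78.66875, -87.74583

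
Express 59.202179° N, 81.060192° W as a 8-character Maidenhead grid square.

EO99le28

Shift to the Maidenhead origin (180°W, 90°S): lon 98.93981, lat 149.20218.
Field (20°×10°, letters A–R): lon ⌊98.93981/20⌋ = 4 → E; lat ⌊149.20218/10⌋ = 14 → O.
Square (2°×1°, digits 0–9): lon ⌊18.93981/2⌋ = 9; lat ⌊9.20218/1⌋ = 9.
Subsquare (5′×2.5′, letters a–x): lon ⌊0.93981/0.0833333⌋ = 11 → l; lat ⌊0.20218/0.0416667⌋ = 4 → e.
Extended square (30″×15″, digits 0–9): lon ⌊0.02314/0.00833333⌋ = 2; lat ⌊0.03551/0.00416667⌋ = 8.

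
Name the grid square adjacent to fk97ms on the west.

Longitude subsquare m = 12; −1 → 11 = l.
The latitude characters are unchanged.

FK97ls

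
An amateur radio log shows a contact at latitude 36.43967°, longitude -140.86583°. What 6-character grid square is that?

BM96nk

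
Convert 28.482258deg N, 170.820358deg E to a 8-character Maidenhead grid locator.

Offset from 180°W / 90°S: lon 350.82036°, lat 118.48226°.
Field: 350.82036/20 → 17 → R, 118.48226/10 → 11 → L; chars RL.
Square: 10.82036/2 → 5, 8.48226/1 → 8; chars 58.
Subsquare: 0.82036/0.0833333 → 9 → j, 0.48226/0.0416667 → 11 → l; chars jl.
Extended square: 0.07036/0.00833333 → 8, 0.02392/0.00416667 → 5; chars 85.

RL58jl85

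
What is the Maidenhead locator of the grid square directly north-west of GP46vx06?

GP46ux97

Longitude extended square 0; −1 → -1, wraps to 9, carry into subsquare.
Longitude subsquare v = 21; −1 → 20 = u.
Latitude extended square 6; +1 → 7.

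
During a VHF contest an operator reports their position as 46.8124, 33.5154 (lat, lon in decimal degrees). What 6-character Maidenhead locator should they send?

KN66st

Add 180° to longitude and 90° to latitude: 213.5154, 136.8124.
Field (20°×10°, letters A–R): 213.5154/20 → 10 → K, 136.8124/10 → 13 → N; chars KN.
Square (2°×1°, digits 0–9): 13.5154/2 → 6, 6.8124/1 → 6; chars 66.
Subsquare (5′×2.5′, letters a–x): 1.5154/0.0833333 → 18 → s, 0.8124/0.0416667 → 19 → t; chars st.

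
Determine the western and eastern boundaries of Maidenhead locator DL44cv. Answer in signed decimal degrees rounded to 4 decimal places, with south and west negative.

-111.8333, -111.7500

Field D=3, L=11: +3·20° lon, +11·10° lat → SW at lon -120°, lat 20°.
Square 4, 4: +4·2° lon, +4·1° lat → SW at lon -112°, lat 24°.
Subsquare c=2, v=21: +2·0.0833333° lon, +21·0.0416667° lat → SW at lon -111.833°, lat 24.875°.
Cell spans 0.0833333° lon × 0.0416667° lat.
west -111.8333, east -111.7500.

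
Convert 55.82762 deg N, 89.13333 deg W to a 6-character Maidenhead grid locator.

Add 180° to longitude and 90° to latitude: 90.8667, 145.8276.
Field: 90.8667/20 → 4 → E, 145.8276/10 → 14 → O; chars EO.
Square: 10.8667/2 → 5, 5.8276/1 → 5; chars 55.
Subsquare: 0.8667/0.0833333 → 10 → k, 0.8276/0.0416667 → 19 → t; chars kt.

EO55kt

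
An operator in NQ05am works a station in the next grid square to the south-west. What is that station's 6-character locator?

MQ95xl

Longitude subsquare a = 0; −1 → -1, wraps to 23 = x, carry into square.
Longitude square 0; −1 → -1, wraps to 9, carry into field.
Longitude field N = 13; −1 → 12 = M.
Latitude subsquare m = 12; −1 → 11 = l.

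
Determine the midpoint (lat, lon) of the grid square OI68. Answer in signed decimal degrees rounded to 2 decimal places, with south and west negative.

-1.50, 113.00

Field O=14, I=8: +14·20° lon, +8·10° lat → SW at lon 100°, lat -10°.
Square 6, 8: +6·2° lon, +8·1° lat → SW at lon 112°, lat -2°.
Cell spans 2° lon × 1° lat. Centre is SW corner plus half of each.
latitude -1.50, longitude 113.00.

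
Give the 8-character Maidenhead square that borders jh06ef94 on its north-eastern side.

JH06ff05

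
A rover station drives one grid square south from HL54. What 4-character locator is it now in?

HL53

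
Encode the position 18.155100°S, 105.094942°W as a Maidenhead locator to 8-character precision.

DH71ku82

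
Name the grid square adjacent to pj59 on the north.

PK50

Latitude square 9; +1 → 10, wraps to 0, carry into field.
Latitude field J = 9; +1 → 10 = K.
The longitude characters are unchanged.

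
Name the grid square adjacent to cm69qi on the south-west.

CM69ph

Longitude subsquare q = 16; −1 → 15 = p.
Latitude subsquare i = 8; −1 → 7 = h.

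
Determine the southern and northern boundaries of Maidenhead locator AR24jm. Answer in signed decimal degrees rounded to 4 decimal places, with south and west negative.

84.5000, 84.5417

Field A=0, R=17: +0·20° lon, +17·10° lat → SW at lon -180°, lat 80°.
Square 2, 4: +2·2° lon, +4·1° lat → SW at lon -176°, lat 84°.
Subsquare j=9, m=12: +9·0.0833333° lon, +12·0.0416667° lat → SW at lon -175.25°, lat 84.5°.
Cell spans 0.0833333° lon × 0.0416667° lat.
south 84.5000, north 84.5417.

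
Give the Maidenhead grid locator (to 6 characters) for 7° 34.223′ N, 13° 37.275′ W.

IJ37en

Add 180° to longitude and 90° to latitude: 166.3787, 97.5704.
Field: 166.3787/20 → 8 → I, 97.5704/10 → 9 → J; chars IJ.
Square: 6.3787/2 → 3, 7.5704/1 → 7; chars 37.
Subsquare: 0.3787/0.0833333 → 4 → e, 0.5704/0.0416667 → 13 → n; chars en.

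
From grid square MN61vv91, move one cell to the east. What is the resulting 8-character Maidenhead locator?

MN61wv01

Longitude extended square 9; +1 → 10, wraps to 0, carry into subsquare.
Longitude subsquare v = 21; +1 → 22 = w.
The latitude characters are unchanged.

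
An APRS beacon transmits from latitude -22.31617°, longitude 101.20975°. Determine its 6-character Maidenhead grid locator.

Offset from 180°W / 90°S: lon 281.2097°, lat 67.6838°.
Field: 281.2097/20 → 14 → O, 67.6838/10 → 6 → G; chars OG.
Square: 1.2097/2 → 0, 7.6838/1 → 7; chars 07.
Subsquare: 1.2097/0.0833333 → 14 → o, 0.6838/0.0416667 → 16 → q; chars oq.

OG07oq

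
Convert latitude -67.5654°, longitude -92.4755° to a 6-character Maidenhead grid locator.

EC32sk

Offset from 180°W / 90°S: lon 87.5245°, lat 22.4346°.
Field: 87.5245/20 → 4 → E, 22.4346/10 → 2 → C; chars EC.
Square: 7.5245/2 → 3, 2.4346/1 → 2; chars 32.
Subsquare: 1.5245/0.0833333 → 18 → s, 0.4346/0.0416667 → 10 → k; chars sk.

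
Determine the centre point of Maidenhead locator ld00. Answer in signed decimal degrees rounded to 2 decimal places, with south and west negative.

-59.50, 41.00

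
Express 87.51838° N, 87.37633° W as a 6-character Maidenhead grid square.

ER67hm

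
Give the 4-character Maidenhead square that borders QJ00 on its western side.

PJ90

Longitude square 0; −1 → -1, wraps to 9, carry into field.
Longitude field Q = 16; −1 → 15 = P.
The latitude characters are unchanged.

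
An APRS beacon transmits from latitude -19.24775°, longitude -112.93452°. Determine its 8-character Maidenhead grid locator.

DH30ms70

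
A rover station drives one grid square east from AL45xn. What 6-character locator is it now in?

AL55an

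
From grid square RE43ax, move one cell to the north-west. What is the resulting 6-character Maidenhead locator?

Longitude subsquare a = 0; −1 → -1, wraps to 23 = x, carry into square.
Longitude square 4; −1 → 3.
Latitude subsquare x = 23; +1 → 24, wraps to 0 = a, carry into square.
Latitude square 3; +1 → 4.

RE34xa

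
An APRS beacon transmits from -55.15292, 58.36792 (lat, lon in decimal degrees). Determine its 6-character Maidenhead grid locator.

LD94eu

Offset from 180°W / 90°S: lon 238.3679°, lat 34.8471°.
Field: 238.3679/20 → 11 → L, 34.8471/10 → 3 → D; chars LD.
Square: 18.3679/2 → 9, 4.8471/1 → 4; chars 94.
Subsquare: 0.3679/0.0833333 → 4 → e, 0.8471/0.0416667 → 20 → u; chars eu.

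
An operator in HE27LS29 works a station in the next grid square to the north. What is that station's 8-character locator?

HE27lt20

Latitude extended square 9; +1 → 10, wraps to 0, carry into subsquare.
Latitude subsquare s = 18; +1 → 19 = t.
The longitude characters are unchanged.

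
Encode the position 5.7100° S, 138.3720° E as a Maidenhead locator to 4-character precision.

PI94

Offset from 180°W / 90°S: lon 318.37°, lat 84.29°.
Field: lon ⌊318.37/20⌋ = 15 → P; lat ⌊84.29/10⌋ = 8 → I.
Square: lon ⌊18.37/2⌋ = 9; lat ⌊4.29/1⌋ = 4.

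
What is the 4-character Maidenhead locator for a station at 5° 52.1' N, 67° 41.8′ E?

MJ35

Offset from 180°W / 90°S: lon 247.70°, lat 95.87°.
Field: lon ⌊247.70/20⌋ = 12 → M; lat ⌊95.87/10⌋ = 9 → J.
Square: lon ⌊7.70/2⌋ = 3; lat ⌊5.87/1⌋ = 5.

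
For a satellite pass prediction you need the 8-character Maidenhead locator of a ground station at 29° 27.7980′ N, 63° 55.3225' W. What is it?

FL89al91

Shift to the Maidenhead origin (180°W, 90°S): lon 116.07796, lat 119.46330.
Field (20°×10°, letters A–R): 116.07796/20 → 5 → F, 119.46330/10 → 11 → L; chars FL.
Square (2°×1°, digits 0–9): 16.07796/2 → 8, 9.46330/1 → 9; chars 89.
Subsquare (5′×2.5′, letters a–x): 0.07796/0.0833333 → 0 → a, 0.46330/0.0416667 → 11 → l; chars al.
Extended square (30″×15″, digits 0–9): 0.07796/0.00833333 → 9, 0.00497/0.00416667 → 1; chars 91.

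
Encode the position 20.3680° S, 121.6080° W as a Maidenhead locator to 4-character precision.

Offset from 180°W / 90°S: lon 58.39°, lat 69.63°.
Field: 58.39/20 → 2 → C, 69.63/10 → 6 → G; chars CG.
Square: 18.39/2 → 9, 9.63/1 → 9; chars 99.

CG99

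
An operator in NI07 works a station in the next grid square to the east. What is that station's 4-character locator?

NI17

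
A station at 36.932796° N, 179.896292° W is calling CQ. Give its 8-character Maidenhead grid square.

AM06bw23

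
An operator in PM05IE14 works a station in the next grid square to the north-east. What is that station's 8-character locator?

PM05ie25

Longitude extended square 1; +1 → 2.
Latitude extended square 4; +1 → 5.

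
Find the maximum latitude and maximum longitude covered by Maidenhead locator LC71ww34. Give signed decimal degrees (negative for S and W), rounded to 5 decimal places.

-68.06250, 55.86667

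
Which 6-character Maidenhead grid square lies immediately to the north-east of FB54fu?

FB54gv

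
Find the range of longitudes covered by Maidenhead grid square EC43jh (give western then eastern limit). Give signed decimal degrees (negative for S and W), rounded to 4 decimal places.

-91.2500, -91.1667

Field E=4, C=2: +4·20° lon, +2·10° lat → SW at lon -100°, lat -70°.
Square 4, 3: +4·2° lon, +3·1° lat → SW at lon -92°, lat -67°.
Subsquare j=9, h=7: +9·0.0833333° lon, +7·0.0416667° lat → SW at lon -91.25°, lat -66.7083°.
Cell spans 0.0833333° lon × 0.0416667° lat.
west -91.2500, east -91.1667.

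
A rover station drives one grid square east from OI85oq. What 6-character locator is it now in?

Longitude subsquare o = 14; +1 → 15 = p.
The latitude characters are unchanged.

OI85pq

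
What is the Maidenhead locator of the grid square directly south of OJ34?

OJ33

Latitude square 4; −1 → 3.
The longitude characters are unchanged.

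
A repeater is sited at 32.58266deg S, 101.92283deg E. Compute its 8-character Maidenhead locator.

Shift to the Maidenhead origin (180°W, 90°S): lon 281.92283, lat 57.41734.
Field: 281.92283/20 → 14 → O, 57.41734/10 → 5 → F; chars OF.
Square: 1.92283/2 → 0, 7.41734/1 → 7; chars 07.
Subsquare: 1.92283/0.0833333 → 23 → x, 0.41734/0.0416667 → 10 → k; chars xk.
Extended square: 0.00616/0.00833333 → 0, 0.00067/0.00416667 → 0; chars 00.

OF07xk00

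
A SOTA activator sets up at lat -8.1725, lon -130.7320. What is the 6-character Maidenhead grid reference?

Offset from 180°W / 90°S: lon 49.2680°, lat 81.8275°.
Field (20°×10°, letters A–R): lon ⌊49.2680/20⌋ = 2 → C; lat ⌊81.8275/10⌋ = 8 → I.
Square (2°×1°, digits 0–9): lon ⌊9.2680/2⌋ = 4; lat ⌊1.8275/1⌋ = 1.
Subsquare (5′×2.5′, letters a–x): lon ⌊1.2680/0.0833333⌋ = 15 → p; lat ⌊0.8275/0.0416667⌋ = 19 → t.

CI41pt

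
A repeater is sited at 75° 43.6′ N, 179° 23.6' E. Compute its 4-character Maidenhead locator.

RQ95

Offset from 180°W / 90°S: lon 359.39°, lat 165.73°.
Field: lon ⌊359.39/20⌋ = 17 → R; lat ⌊165.73/10⌋ = 16 → Q.
Square: lon ⌊19.39/2⌋ = 9; lat ⌊5.73/1⌋ = 5.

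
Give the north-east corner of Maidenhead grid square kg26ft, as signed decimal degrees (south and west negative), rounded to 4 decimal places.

Field K=10, G=6: +10·20° lon, +6·10° lat → SW at lon 20°, lat -30°.
Square 2, 6: +2·2° lon, +6·1° lat → SW at lon 24°, lat -24°.
Subsquare f=5, t=19: +5·0.0833333° lon, +19·0.0416667° lat → SW at lon 24.4167°, lat -23.2083°.
Cell spans 0.0833333° lon × 0.0416667° lat. NE corner is SW corner plus one full cell.
latitude -23.1667, longitude 24.5000.

-23.1667, 24.5000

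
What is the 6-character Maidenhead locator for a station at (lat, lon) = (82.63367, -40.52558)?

Add 180° to longitude and 90° to latitude: 139.4744, 172.6337.
Field: 139.4744/20 → 6 → G, 172.6337/10 → 17 → R; chars GR.
Square: 19.4744/2 → 9, 2.6337/1 → 2; chars 92.
Subsquare: 1.4744/0.0833333 → 17 → r, 0.6337/0.0416667 → 15 → p; chars rp.

GR92rp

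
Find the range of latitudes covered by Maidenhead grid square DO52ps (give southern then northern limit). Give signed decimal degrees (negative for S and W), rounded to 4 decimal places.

Field D=3, O=14: +3·20° lon, +14·10° lat → SW at lon -120°, lat 50°.
Square 5, 2: +5·2° lon, +2·1° lat → SW at lon -110°, lat 52°.
Subsquare p=15, s=18: +15·0.0833333° lon, +18·0.0416667° lat → SW at lon -108.75°, lat 52.75°.
Cell spans 0.0833333° lon × 0.0416667° lat.
south 52.7500, north 52.7917.

52.7500, 52.7917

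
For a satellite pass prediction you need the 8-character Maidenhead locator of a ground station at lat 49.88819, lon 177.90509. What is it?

Offset from 180°W / 90°S: lon 357.90509°, lat 139.88819°.
Field: lon ⌊357.90509/20⌋ = 17 → R; lat ⌊139.88819/10⌋ = 13 → N.
Square: lon ⌊17.90509/2⌋ = 8; lat ⌊9.88819/1⌋ = 9.
Subsquare: lon ⌊1.90509/0.0833333⌋ = 22 → w; lat ⌊0.88819/0.0416667⌋ = 21 → v.
Extended square: lon ⌊0.07176/0.00833333⌋ = 8; lat ⌊0.01319/0.00416667⌋ = 3.

RN89wv83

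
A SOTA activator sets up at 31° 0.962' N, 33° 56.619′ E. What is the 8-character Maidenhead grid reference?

KM61xa33

Add 180° to longitude and 90° to latitude: 213.94365, 121.01603.
Field (20°×10°, letters A–R): 213.94365/20 → 10 → K, 121.01603/10 → 12 → M; chars KM.
Square (2°×1°, digits 0–9): 13.94365/2 → 6, 1.01603/1 → 1; chars 61.
Subsquare (5′×2.5′, letters a–x): 1.94365/0.0833333 → 23 → x, 0.01603/0.0416667 → 0 → a; chars xa.
Extended square (30″×15″, digits 0–9): 0.02698/0.00833333 → 3, 0.01603/0.00416667 → 3; chars 33.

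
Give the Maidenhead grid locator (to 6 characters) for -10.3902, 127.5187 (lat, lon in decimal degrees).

PH39so

Offset from 180°W / 90°S: lon 307.5187°, lat 79.6098°.
Field (20°×10°, letters A–R): lon ⌊307.5187/20⌋ = 15 → P; lat ⌊79.6098/10⌋ = 7 → H.
Square (2°×1°, digits 0–9): lon ⌊7.5187/2⌋ = 3; lat ⌊9.6098/1⌋ = 9.
Subsquare (5′×2.5′, letters a–x): lon ⌊1.5187/0.0833333⌋ = 18 → s; lat ⌊0.6098/0.0416667⌋ = 14 → o.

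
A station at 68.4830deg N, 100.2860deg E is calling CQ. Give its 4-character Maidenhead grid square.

OP08

Offset from 180°W / 90°S: lon 280.29°, lat 158.48°.
Field: 280.29/20 → 14 → O, 158.48/10 → 15 → P; chars OP.
Square: 0.29/2 → 0, 8.48/1 → 8; chars 08.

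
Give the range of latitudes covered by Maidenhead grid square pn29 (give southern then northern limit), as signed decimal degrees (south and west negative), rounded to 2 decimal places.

49.00, 50.00

Field P=15, N=13: +15·20° lon, +13·10° lat → SW at lon 120°, lat 40°.
Square 2, 9: +2·2° lon, +9·1° lat → SW at lon 124°, lat 49°.
Cell spans 2° lon × 1° lat.
south 49.00, north 50.00.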